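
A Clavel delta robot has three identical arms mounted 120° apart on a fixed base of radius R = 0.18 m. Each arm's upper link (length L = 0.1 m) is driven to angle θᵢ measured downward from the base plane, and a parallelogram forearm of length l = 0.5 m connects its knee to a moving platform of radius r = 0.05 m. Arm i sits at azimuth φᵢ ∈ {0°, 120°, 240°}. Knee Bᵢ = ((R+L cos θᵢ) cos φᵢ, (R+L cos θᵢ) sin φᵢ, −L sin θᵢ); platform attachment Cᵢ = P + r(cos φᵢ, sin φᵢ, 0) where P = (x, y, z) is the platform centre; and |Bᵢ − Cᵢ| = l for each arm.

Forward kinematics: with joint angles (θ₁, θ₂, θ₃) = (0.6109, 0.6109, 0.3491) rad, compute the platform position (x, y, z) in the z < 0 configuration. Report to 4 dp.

centre 1 = (0.2119·cos0.0°, 0.2119·sin0.0°, -0.0574) = (0.2119, 0.0000, -0.0574)
centre 2 = (0.2119·cos120.0°, 0.2119·sin120.0°, -0.0574) = (-0.1060, 0.1835, -0.0574)
centre 3 = (0.2240·cos240.0°, 0.2240·sin240.0°, -0.0342) = (-0.1120, -0.1940, -0.0342)
|centre ₂|²−|centre ₁|² = 0.0000;  |centre ₃|²−|centre ₁|² = 0.0031
linear system: -0.6357x+0.3670y = 0.0000−0.0000z; -0.6478x+-0.3879y = 0.0031−0.0463z
Cramer: x(z) = -0.0024+0.0351z;  y(z) = -0.0041+0.0608z
quadratic in z: (1.0049)z²+(0.0992)z+(-0.2008)=0, √Δ=0.9038 → z ∈ {-0.4990, 0.4003}; z = -0.4990 (taking z<0)
x = -0.0199, y = -0.0344

(-0.0199, -0.0344, -0.4990)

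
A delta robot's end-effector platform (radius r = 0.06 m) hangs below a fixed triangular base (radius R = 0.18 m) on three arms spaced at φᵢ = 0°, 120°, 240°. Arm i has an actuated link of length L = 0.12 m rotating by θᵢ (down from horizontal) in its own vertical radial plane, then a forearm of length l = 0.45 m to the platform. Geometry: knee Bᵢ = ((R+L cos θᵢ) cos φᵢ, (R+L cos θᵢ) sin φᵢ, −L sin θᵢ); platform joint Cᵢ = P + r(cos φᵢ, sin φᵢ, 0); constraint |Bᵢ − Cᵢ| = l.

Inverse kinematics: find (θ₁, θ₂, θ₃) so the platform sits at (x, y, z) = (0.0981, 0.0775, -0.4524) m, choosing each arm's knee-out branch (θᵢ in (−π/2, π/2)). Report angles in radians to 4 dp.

θ₁ = 0.2621, θ₂ = 0.6111, θ₃ = 1.1347

arm 1 (φ=0.0°): x'=0.0981, y'=0.0775
  A=0.0219, B=-0.4524, C=(l²−L²−A²−y'²−z²)/(2L)=-0.0960
  γ=atan2(-0.4524,0.0219)=-1.5224;  ψ=arccos(-0.2121)=1.7845;  θ1=γ+ψ≈0.2621
arm 2 (φ=120.0°): x'=0.0181, y'=-0.1237
  e−x'=0.1019;  (l²−L²−(e−x')²−y'²−z²)/2L = -0.1761
  γ=atan2(-0.4524,0.1019)=-1.3492;  ψ=arccos(-0.3797)=1.9603;  θ2=γ+ψ≈0.6111
φ3=240.0° → target in arm frame (-0.1162, 0.0462)
  e−x'=0.2362;  (l²−L²−(e−x')²−y'²−z²)/2L = -0.3103
  θ3 = atan2(B,A) + arccos(C/0.5103) = 1.1347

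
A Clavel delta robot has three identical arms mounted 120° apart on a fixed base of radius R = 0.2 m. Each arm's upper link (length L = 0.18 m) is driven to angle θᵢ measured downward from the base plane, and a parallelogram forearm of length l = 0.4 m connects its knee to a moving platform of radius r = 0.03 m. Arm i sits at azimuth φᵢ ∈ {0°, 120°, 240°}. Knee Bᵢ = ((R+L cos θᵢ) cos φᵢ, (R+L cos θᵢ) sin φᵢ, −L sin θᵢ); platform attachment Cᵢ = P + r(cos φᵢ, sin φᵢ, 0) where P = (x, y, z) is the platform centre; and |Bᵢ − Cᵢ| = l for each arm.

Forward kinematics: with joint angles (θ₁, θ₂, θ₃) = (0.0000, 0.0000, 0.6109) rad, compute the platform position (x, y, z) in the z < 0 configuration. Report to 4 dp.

(0.0302, 0.0523, -0.2345)

φ1=0.0°: virtual centre (0.3500, 0.0000, 0.0000), radius l
φ2=120.0°: virtual centre (-0.1750, 0.3031, 0.0000), radius l
arm 3 at φ=240.0°: (R−r)+L cos θ3 = 0.3174;  centre 3 = (-0.1587, -0.2749, -0.1032)
subtract pairs → two planes through P
linear system: -1.0500x+0.6062y = 0.0000−0.0000z; -1.0174x+-0.5498y = -0.0111−-0.2065z
det = 1.1941;  x = 0.0056+-0.1048z,  y = 0.0097+-0.1816z
into |P−centre ₁|² = l²: 1.0440z² + 0.0687z + -0.0413 = 0;  Δ = 0.1772;  z = -0.2345 or 0.1687 → z<0 root = -0.2345
x = 0.0302, y = 0.0523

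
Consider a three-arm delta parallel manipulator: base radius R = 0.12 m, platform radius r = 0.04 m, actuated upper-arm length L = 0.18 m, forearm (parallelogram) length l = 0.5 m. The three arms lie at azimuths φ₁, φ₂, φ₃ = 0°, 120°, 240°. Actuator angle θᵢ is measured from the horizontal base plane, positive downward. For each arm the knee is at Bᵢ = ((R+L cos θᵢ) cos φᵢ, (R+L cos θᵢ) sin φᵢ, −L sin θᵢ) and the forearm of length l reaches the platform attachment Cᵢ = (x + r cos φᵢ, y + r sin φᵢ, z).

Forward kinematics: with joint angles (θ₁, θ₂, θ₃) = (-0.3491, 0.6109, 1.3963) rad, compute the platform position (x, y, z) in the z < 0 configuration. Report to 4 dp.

(0.2891, 0.1897, -0.3993)

φ1=0.0°: virtual centre (0.2491, 0.0000, 0.0616), radius l
arm 2 at φ=120.0°: ρ2 = 0.2274;  centre 2 = (-0.1137, 0.1970, -0.1032)
centre 3 = (0.1113·cos240.0°, 0.1113·sin240.0°, -0.1773) = (-0.0556, -0.0963, -0.1773)
eliminate P² terms by subtracting sphere 1 from 2 and 3
linear system: -0.7257x+0.3939y = -0.0035−-0.3296z; -0.6095x+-0.1927y = -0.0221−-0.4777z
Cramer: x(z) = 0.0246-0.6624z;  y(z) = 0.0366-0.3835z
into |P−centre ₁|² = l²: 1.5859z² + 0.1462z + -0.1945 = 0;  Δ = 1.2550;  z = -0.3993 or 0.3071 → z<0 root = -0.3993
x = 0.2891, y = 0.1897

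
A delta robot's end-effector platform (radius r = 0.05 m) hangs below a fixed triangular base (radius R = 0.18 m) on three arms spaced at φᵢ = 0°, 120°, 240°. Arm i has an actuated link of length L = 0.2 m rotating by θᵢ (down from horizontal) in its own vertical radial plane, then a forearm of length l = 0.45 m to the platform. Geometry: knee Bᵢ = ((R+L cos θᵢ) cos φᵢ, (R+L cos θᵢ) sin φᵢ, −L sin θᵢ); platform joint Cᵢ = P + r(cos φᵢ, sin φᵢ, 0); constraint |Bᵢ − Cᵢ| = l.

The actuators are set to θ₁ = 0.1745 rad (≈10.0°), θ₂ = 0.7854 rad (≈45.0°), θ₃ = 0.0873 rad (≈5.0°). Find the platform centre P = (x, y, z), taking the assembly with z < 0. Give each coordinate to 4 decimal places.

(0.0476, -0.1056, -0.3713)

S1 = (0.3270·cos0.0°, 0.3270·sin0.0°, -0.0347) = (0.3270, 0.0000, -0.0347)
φ2=120.0°: virtual centre (-0.1357, 0.2351, -0.1414), radius l
φ3=240.0°: virtual centre (-0.1646, -0.2851, -0.0174), radius l
eliminate P² terms by subtracting sphere 1 from 2 and 3
linear system: -0.9253x+0.4701y = -0.0144−-0.2134z; -0.9832x+-0.5703y = 0.0006−0.0346z
det = 0.9899;  x = 0.0080+-0.1065z,  y = -0.0149+0.2443z
sphere 1 gives Az²+Bz+C=0 with A=1.0710, B=0.1301, C=-0.0994;  B²−4AC=0.4426;  roots -0.3713, 0.2498;  negative root z = -0.3713
x = 0.0476, y = -0.1056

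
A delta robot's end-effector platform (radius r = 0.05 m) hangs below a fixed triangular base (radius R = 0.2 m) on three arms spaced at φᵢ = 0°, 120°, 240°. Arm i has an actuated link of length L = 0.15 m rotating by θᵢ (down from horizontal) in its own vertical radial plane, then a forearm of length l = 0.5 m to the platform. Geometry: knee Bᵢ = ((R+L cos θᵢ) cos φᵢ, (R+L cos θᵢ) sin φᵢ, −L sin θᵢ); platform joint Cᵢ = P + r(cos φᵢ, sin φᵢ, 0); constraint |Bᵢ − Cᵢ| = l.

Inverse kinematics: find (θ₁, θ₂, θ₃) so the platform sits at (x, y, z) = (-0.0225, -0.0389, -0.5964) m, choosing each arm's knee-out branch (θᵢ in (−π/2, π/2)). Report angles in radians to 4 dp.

φ1=0.0° → target in arm frame (-0.0225, -0.0389)
  e−x'=0.1725;  (l²−L²−(e−x')²−y'²−z²)/2L = -0.5315
  √(A²+B²)=0.6208;  θ1 = -1.2892+2.5986 ≈ 1.3093
arm 2 (φ=120.0°): x'=-0.0224, y'=0.0389
  e−x'=0.1724;  (l²−L²−(e−x')²−y'²−z²)/2L = -0.5315
  γ=atan2(-0.5964,0.1724)=-1.2893;  ψ=arccos(-0.8561)=2.5984;  θ2=γ+ψ≈1.3091
φ3=240.0° → target in arm frame (0.0449, 0.0000)
  e−x'=0.1051;  (l²−L²−(e−x')²−y'²−z²)/2L = -0.4641
  γ=atan2(-0.5964,0.1051)=-1.3964;  ψ=arccos(-0.7664)=2.4440;  θ3=γ+ψ≈1.0475

θ₁ = 1.3093, θ₂ = 1.3091, θ₃ = 1.0475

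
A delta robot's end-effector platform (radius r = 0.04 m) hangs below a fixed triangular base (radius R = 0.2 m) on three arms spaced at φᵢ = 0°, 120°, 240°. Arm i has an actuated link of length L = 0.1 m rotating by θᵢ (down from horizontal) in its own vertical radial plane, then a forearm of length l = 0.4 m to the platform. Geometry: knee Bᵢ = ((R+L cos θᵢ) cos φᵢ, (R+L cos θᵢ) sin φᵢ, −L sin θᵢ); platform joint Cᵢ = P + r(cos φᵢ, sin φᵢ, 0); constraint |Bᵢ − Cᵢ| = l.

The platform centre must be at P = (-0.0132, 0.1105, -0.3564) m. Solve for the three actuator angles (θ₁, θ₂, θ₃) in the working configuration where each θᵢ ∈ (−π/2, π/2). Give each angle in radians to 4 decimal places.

arm 1 (φ=0.0°): x'=-0.0132, y'=0.1105
  A=0.1732, B=-0.3564, C=(l²−L²−A²−y'²−z²)/(2L)=-0.0961
  √(A²+B²)=0.3963;  θ1 = -1.1184+1.8159 ≈ 0.6974
rotate P by −φ2: (0.1023, -0.0438, -0.3564)
  A=0.0577, B=-0.3564, C=(l²−L²−A²−y'²−z²)/(2L)=0.0886
  √(A²+B²)=0.3610;  θ2 = -1.4103+1.3227 ≈ -0.0875
arm 3 (φ=240.0°): x'=-0.0891, y'=-0.0667
  e−x'=0.2491;  (l²−L²−(e−x')²−y'²−z²)/2L = -0.2176
  θ3 = atan2(B,A) + arccos(C/0.4348) = 1.1341

θ₁ = 0.6974, θ₂ = -0.0875, θ₃ = 1.1341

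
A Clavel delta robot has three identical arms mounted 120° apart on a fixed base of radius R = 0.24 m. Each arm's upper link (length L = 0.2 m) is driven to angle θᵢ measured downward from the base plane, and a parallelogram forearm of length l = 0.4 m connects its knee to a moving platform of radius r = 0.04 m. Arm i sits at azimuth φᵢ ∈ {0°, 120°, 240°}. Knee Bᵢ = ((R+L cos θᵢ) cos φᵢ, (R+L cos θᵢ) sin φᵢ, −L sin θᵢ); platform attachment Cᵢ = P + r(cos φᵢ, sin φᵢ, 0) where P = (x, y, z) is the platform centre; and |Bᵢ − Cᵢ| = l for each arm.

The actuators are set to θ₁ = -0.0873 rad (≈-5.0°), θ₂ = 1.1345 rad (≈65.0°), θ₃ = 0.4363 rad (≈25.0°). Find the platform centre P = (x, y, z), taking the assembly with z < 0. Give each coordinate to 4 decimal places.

arm 1 at φ=0.0°: (R−r)+L cos θ1 = 0.3992;  O1 = (0.3992, 0.0000, 0.0174)
O2 = (0.2845·cos120.0°, 0.2845·sin120.0°, -0.1813) = (-0.1423, 0.2464, -0.1813)
arm 3 at φ=240.0°: (R−r)+L cos θ3 = 0.3813;  O3 = (-0.1906, -0.3302, -0.0845)
subtract pairs → two planes through P
linear system: -1.0830x+0.4928y = -0.0459−-0.3974z; -1.1797x+-0.6604y = -0.0072−-0.2039z
det = 1.2965;  x = 0.0261+-0.2799z,  y = -0.0357+0.1913z
into |P−O₁|² = l²: 1.1149z² + 0.1603z + -0.0192 = 0;  Δ = 0.1113;  z = -0.2215 or 0.0777 → z<0 root = -0.2215
x = 0.0881, y = -0.0781

(0.0881, -0.0781, -0.2215)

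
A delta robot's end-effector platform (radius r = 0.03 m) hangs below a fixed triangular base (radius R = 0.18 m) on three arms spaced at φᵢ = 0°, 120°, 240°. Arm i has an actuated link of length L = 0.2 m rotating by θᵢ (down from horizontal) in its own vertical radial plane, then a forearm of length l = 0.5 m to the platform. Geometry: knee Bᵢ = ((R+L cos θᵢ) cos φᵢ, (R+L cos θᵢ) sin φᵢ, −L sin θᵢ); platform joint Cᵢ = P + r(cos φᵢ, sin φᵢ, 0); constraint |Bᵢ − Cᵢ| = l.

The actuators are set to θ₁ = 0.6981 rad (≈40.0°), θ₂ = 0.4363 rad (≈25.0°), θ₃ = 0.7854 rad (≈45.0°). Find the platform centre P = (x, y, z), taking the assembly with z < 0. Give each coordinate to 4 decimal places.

(-0.0175, 0.0639, -0.5068)

centre 1 = (0.3032·cos0.0°, 0.3032·sin0.0°, -0.1286) = (0.3032, 0.0000, -0.1286)
centre 2 = (0.3313·cos120.0°, 0.3313·sin120.0°, -0.0845) = (-0.1656, 0.2869, -0.0845)
φ3=240.0°: virtual centre (-0.1457, -0.2524, -0.1414), radius l
subtract pairs → two planes through P
linear system: -0.9377x+0.5738y = 0.0084−0.0881z; -0.8978x+-0.5048y = -0.0035−-0.0257z
Cramer: x(z) = -0.0022+0.0300z;  y(z) = 0.0110-0.1044z
quadratic in z: (1.0118)z²+(0.2365)z+(-0.1400)=0, √Δ=0.7891 → z ∈ {-0.5068, 0.2731}; z = -0.5068 (taking z<0)
x = -0.0175, y = 0.0639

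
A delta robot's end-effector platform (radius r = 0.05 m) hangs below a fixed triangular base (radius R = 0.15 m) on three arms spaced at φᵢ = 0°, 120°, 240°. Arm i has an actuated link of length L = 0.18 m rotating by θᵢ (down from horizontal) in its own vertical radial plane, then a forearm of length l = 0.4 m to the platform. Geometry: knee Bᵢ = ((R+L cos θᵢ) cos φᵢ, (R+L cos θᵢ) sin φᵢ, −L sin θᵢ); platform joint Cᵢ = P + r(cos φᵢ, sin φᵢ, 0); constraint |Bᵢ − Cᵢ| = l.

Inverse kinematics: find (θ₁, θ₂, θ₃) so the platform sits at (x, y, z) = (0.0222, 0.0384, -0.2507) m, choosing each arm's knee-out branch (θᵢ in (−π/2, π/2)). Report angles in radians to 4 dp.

θ₁ = -0.3495, θ₂ = -0.3492, θ₃ = 0.0872

φ1=0.0° → target in arm frame (0.0222, 0.0384)
  A cos θ + B sin θ = C:  0.0778·cos θ + -0.2507·sin θ = 0.1590
  √(A²+B²)=0.2625;  θ1 = -1.2699+0.9204 ≈ -0.3495
rotate P by −φ2: (0.0222, -0.0384, -0.2507)
  A cos θ + B sin θ = C:  0.0778·cos θ + -0.2507·sin θ = 0.1589
  θ2 = atan2(B,A) + arccos(C/0.2625) = -0.3492
φ3=240.0° → target in arm frame (-0.0444, 0.0000)
  e−x'=0.1444;  (l²−L²−(e−x')²−y'²−z²)/2L = 0.1220
  γ=atan2(-0.2507,0.1444)=-1.0484;  ψ=arccos(0.4216)=1.1355;  θ3=γ+ψ≈0.0872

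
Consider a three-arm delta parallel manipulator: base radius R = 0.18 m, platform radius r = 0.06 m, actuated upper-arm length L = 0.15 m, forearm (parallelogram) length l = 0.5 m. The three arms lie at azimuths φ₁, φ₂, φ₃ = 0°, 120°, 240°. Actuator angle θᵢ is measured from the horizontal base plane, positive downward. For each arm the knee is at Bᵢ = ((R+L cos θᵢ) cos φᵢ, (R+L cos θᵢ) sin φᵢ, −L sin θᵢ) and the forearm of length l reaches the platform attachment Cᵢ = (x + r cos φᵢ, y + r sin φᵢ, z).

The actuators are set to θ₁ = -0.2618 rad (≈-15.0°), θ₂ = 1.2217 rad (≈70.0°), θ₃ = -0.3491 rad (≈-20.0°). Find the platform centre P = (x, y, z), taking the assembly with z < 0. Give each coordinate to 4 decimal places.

(0.1253, -0.2380, -0.3782)

S1 = (0.2649·cos0.0°, 0.2649·sin0.0°, 0.0388) = (0.2649, 0.0000, 0.0388)
arm 2 at φ=120.0°: (R−r)+L cos θ2 = 0.1713;  S2 = (-0.0857, 0.1484, -0.1410)
S3 = (0.2610·cos240.0°, 0.2610·sin240.0°, 0.0513) = (-0.1305, -0.2260, 0.0513)
eliminate P² terms by subtracting sphere 1 from 2 and 3
[-0.7011 0.2967 -0.3596]·P = -0.0225;  [-0.7907 -0.4520 0.0250]·P = -0.0009
Cramer: x(z) = 0.0189-0.2812z;  y(z) = -0.0310+0.5473z
sphere 1 gives Az²+Bz+C=0 with A=1.3786, B=0.0268, C=-0.1870;  B²−4AC=1.0321;  roots -0.3782, 0.3587;  negative root z = -0.3782
x = 0.1253, y = -0.2380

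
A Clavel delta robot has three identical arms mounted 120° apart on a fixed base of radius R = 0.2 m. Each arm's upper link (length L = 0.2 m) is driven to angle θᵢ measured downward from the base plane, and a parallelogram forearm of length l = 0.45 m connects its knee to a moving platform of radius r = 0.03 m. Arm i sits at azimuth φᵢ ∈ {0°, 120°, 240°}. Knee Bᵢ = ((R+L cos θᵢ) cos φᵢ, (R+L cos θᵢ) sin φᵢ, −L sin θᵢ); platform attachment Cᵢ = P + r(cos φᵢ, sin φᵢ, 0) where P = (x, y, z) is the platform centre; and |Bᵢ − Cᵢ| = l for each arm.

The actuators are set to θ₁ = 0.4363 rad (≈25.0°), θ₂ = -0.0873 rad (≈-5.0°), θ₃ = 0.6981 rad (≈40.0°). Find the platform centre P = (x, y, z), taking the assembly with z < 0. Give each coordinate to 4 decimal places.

φ1=0.0°: virtual centre (0.3513, 0.0000, -0.0845), radius l
φ2=120.0°: virtual centre (-0.1846, 0.3198, 0.0174), radius l
φ3=240.0°: virtual centre (-0.1616, -0.2799, -0.1286), radius l
subtract pairs → two planes through P
plane₁₂: -1.0718x+0.6395y+0.2039z = 0.0061
Cramer: x(z) = 0.0021+0.0460z;  y(z) = 0.0131-0.2417z
quadratic in z: (1.0605)z²+(0.1305)z+(-0.0733)=0, √Δ=0.5727 → z ∈ {-0.3315, 0.2084}; z = -0.3315 (taking z<0)
x = -0.0131, y = 0.0933

(-0.0131, 0.0933, -0.3315)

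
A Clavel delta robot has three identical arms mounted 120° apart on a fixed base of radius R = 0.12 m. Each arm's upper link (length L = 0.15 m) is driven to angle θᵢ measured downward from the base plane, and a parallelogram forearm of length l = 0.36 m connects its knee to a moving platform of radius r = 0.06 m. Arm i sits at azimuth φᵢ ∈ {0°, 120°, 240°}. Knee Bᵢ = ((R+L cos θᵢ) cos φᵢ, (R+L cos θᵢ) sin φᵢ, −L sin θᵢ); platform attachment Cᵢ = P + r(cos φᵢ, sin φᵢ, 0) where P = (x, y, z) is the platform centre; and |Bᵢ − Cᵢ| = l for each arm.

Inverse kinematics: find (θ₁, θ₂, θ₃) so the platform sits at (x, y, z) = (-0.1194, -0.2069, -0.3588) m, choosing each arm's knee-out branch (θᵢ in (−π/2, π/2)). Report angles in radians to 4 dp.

φ1=0.0° → target in arm frame (-0.1194, -0.2069)
  A cos θ + B sin θ = C:  0.1794·cos θ + -0.3588·sin θ = -0.3221
  θ1 = atan2(B,A) + arccos(C/0.4012) = 1.3959
arm 2 (φ=120.0°): x'=-0.1195, y'=0.2069
  A cos θ + B sin θ = C:  0.1795·cos θ + -0.3588·sin θ = -0.3221
  √(A²+B²)=0.4012;  θ2 = -1.1070+2.5030 ≈ 1.3960
rotate P by −φ3: (0.2389, 0.0000, -0.3588)
  A=-0.1789, B=-0.3588, C=(l²−L²−A²−y'²−z²)/(2L)=-0.1788
  θ3 = atan2(B,A) + arccos(C/0.4009) = -0.0003

θ₁ = 1.3959, θ₂ = 1.3960, θ₃ = -0.0003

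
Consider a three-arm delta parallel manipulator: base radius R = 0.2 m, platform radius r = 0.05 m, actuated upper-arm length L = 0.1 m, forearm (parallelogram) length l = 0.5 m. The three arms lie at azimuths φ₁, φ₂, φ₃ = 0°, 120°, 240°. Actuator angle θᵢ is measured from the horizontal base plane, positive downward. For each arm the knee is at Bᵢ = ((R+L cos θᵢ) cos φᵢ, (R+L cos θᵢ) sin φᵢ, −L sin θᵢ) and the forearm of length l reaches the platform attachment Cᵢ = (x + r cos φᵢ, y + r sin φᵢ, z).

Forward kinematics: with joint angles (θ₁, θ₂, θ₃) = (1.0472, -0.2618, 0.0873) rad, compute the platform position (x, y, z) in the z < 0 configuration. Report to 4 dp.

φ1=0.0°: virtual centre (0.2000, 0.0000, -0.0866), radius l
O2 = (0.2466·cos120.0°, 0.2466·sin120.0°, 0.0259) = (-0.1233, 0.2136, 0.0259)
φ3=240.0°: virtual centre (-0.1248, -0.2162, -0.0087), radius l
|O₂|²−|O₁|² = 0.0140;  |O₃|²−|O₁|² = 0.0149
[-0.6466 0.4271 0.2250]·P = 0.0140;  [-0.6496 -0.4324 0.1558]·P = 0.0149
Cramer: x(z) = -0.0223+0.2941z;  y(z) = -0.0010-0.0816z
quadratic in z: (1.0931)z²+(0.0426)z+(-0.1931)=0, √Δ=0.9199 → z ∈ {-0.4403, 0.4012}; z = -0.4403 (taking z<0)
x = -0.1517, y = 0.0349

(-0.1517, 0.0349, -0.4403)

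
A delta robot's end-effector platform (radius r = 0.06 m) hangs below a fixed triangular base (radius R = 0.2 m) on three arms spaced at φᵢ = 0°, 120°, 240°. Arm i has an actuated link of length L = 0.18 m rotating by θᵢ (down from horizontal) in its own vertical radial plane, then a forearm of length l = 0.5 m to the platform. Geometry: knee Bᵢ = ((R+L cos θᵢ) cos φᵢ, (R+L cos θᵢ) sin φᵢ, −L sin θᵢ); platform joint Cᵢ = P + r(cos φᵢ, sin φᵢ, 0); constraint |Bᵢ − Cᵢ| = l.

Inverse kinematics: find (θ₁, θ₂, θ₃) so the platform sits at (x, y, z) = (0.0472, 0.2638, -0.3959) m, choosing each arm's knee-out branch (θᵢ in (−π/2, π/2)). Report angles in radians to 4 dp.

θ₁ = 0.3490, θ₂ = -0.3491, θ₃ = 1.3090

rotate P by −φ1: (0.0472, 0.2638, -0.3959)
  e−x'=0.0928;  (l²−L²−(e−x')²−y'²−z²)/2L = -0.0482
  θ1 = atan2(B,A) + arccos(C/0.4066) = 0.3490
φ2=120.0° → target in arm frame (0.2049, -0.1728)
  e−x'=-0.0649;  (l²−L²−(e−x')²−y'²−z²)/2L = 0.0745
  γ=atan2(-0.3959,-0.0649)=-1.7332;  ψ=arccos(0.1856)=1.3841;  θ2=γ+ψ≈-0.3491
arm 3 (φ=240.0°): x'=-0.2521, y'=-0.0910
  A cos θ + B sin θ = C:  0.3921·cos θ + -0.3959·sin θ = -0.2809
  √(A²+B²)=0.5572;  θ3 = -0.7903+2.0992 ≈ 1.3090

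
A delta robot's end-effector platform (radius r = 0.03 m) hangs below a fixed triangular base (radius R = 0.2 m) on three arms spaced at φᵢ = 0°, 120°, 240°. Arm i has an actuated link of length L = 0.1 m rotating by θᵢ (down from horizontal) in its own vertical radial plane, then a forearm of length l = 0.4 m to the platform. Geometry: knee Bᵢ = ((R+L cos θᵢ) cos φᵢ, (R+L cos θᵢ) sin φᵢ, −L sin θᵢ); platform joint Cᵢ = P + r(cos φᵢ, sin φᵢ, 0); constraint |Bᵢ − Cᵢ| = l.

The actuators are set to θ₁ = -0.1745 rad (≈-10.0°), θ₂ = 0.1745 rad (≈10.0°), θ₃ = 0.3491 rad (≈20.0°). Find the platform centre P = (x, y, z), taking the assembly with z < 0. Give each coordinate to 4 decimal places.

φ1=0.0°: virtual centre (0.2685, 0.0000, 0.0174), radius l
φ2=120.0°: virtual centre (-0.1342, 0.2325, -0.0174), radius l
arm 3 at φ=240.0°: ρ3 = 0.2640;  O3 = (-0.1320, -0.2286, -0.0342)
|O₂|²−|O₁|² = 0.0000;  |O₃|²−|O₁|² = -0.0015
[-0.8054 0.4650 -0.0694]·P = 0.0000;  [-0.8009 -0.4572 -0.1031]·P = -0.0015
det = 0.7407;  x = 0.0010+-0.1076z,  y = 0.0017+-0.0371z
into |P−O₁|² = l²: 1.0130z² + 0.0227z + -0.0881 = 0;  Δ = 0.3576;  z = -0.3064 or 0.2840 → z<0 root = -0.3064
x = 0.0339, y = 0.0130

(0.0339, 0.0130, -0.3064)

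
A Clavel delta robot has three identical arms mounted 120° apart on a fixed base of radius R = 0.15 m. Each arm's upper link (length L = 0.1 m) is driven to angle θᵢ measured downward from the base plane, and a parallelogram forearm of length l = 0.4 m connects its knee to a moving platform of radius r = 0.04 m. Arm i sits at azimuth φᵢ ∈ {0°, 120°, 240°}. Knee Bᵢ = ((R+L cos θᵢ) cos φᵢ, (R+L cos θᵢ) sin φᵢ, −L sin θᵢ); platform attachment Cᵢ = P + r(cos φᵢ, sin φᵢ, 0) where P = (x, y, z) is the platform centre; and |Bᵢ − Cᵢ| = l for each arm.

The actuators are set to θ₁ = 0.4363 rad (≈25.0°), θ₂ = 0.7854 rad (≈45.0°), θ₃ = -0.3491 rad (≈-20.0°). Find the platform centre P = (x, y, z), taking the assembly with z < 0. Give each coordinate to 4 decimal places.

φ1=0.0°: virtual centre (0.2006, 0.0000, -0.0423), radius l
O2 = (0.1807·cos120.0°, 0.1807·sin120.0°, -0.0707) = (-0.0904, 0.1565, -0.0707)
φ3=240.0°: virtual centre (-0.1020, -0.1766, 0.0342), radius l
subtract pairs → two planes through P
plane₁₂: -0.5820x+0.3130y+-0.0569z = -0.0044
Cramer: x(z) = 0.0033+0.0703z;  y(z) = -0.0078+0.3125z
quadratic in z: (1.1026)z²+(0.0519)z+(-0.1192)=0, √Δ=0.7270 → z ∈ {-0.3532, 0.3061}; z = -0.3532 (taking z<0)
x = -0.0215, y = -0.1182

(-0.0215, -0.1182, -0.3532)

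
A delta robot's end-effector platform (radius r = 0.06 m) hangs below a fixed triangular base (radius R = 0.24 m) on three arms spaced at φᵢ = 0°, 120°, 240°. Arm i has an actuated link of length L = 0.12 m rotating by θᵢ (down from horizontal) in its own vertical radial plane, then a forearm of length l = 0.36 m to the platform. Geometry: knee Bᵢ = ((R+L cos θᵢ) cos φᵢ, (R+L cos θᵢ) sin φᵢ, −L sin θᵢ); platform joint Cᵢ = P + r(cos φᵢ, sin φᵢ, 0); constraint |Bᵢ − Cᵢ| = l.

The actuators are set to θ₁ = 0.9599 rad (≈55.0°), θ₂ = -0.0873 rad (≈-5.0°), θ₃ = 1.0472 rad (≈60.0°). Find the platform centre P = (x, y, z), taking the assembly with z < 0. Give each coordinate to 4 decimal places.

(-0.0426, 0.0910, -0.2891)

arm 1 at φ=0.0°: e+L cos θ1 = 0.2488;  centre 1 = (0.2488, 0.0000, -0.0983)
arm 2 at φ=120.0°: e+L cos θ2 = 0.2995;  centre 2 = (-0.1498, 0.2594, 0.0105)
centre 3 = (0.2400·cos240.0°, 0.2400·sin240.0°, -0.1039) = (-0.1200, -0.2078, -0.1039)
eliminate P² terms by subtracting sphere 1 from 2 and 3
plane₁₂: -0.7972x+0.5188y+0.2175z = 0.0183
Cramer: x(z) = -0.0083+0.1184z;  y(z) = 0.0224-0.2373z
into |P−centre ₁|² = l²: 1.0703z² + 0.1250z + -0.0533 = 0;  Δ = 0.2439;  z = -0.2891 or 0.1723 → z<0 root = -0.2891
x = -0.0426, y = 0.0910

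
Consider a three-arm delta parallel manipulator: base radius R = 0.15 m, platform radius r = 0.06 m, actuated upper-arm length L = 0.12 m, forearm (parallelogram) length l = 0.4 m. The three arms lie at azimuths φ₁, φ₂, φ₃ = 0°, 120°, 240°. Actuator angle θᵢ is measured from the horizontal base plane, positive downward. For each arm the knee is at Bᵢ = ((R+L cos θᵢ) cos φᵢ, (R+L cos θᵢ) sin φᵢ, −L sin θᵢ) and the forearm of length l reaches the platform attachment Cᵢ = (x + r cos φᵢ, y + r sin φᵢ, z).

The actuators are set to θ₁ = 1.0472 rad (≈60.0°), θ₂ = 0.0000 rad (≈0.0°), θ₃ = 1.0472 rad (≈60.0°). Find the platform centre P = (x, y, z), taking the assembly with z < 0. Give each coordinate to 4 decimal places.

φ1=0.0°: virtual centre (0.1500, 0.0000, -0.1039), radius l
φ2=120.0°: virtual centre (-0.1050, 0.1819, 0.0000), radius l
O3 = (0.1500·cos240.0°, 0.1500·sin240.0°, -0.1039) = (-0.0750, -0.1299, -0.1039)
eliminate P² terms by subtracting sphere 1 from 2 and 3
linear system: -0.5100x+0.3637y = 0.0108−0.2078z; -0.4500x+-0.2598y = 0.0000−0.0000z
det = 0.2962;  x = -0.0095+0.1823z,  y = 0.0164+-0.3158z
quadratic in z: (1.1330)z²+(0.1393)z+(-0.1235)=0, √Δ=0.7610 → z ∈ {-0.3973, 0.2743}; z = -0.3973 (taking z<0)
x = -0.0819, y = 0.1419

(-0.0819, 0.1419, -0.3973)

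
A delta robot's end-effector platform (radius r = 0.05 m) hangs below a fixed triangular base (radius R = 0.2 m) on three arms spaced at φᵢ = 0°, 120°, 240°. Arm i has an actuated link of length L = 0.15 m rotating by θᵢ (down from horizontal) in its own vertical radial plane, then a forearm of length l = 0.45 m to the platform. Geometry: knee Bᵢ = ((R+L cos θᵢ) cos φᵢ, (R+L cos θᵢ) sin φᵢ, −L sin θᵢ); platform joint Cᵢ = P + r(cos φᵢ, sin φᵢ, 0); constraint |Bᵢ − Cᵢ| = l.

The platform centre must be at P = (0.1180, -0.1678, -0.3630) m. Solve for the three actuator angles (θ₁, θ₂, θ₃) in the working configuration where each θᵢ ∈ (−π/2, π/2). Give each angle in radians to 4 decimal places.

rotate P by −φ1: (0.1180, -0.1678, -0.3630)
  A cos θ + B sin θ = C:  0.0320·cos θ + -0.3630·sin θ = 0.0635
  θ1 = atan2(B,A) + arccos(C/0.3644) = -0.0872
rotate P by −φ2: (-0.2043, -0.0183, -0.3630)
  A cos θ + B sin θ = C:  0.3543·cos θ + -0.3630·sin θ = -0.2588
  √(A²+B²)=0.5073;  θ2 = -0.7975+2.1062 ≈ 1.3087
rotate P by −φ3: (0.0863, 0.1861, -0.3630)
  A=0.0637, B=-0.3630, C=(l²−L²−A²−y'²−z²)/(2L)=0.0318
  γ=atan2(-0.3630,0.0637)=-1.3971;  ψ=arccos(0.0863)=1.4843;  θ3=γ+ψ≈0.0872

θ₁ = -0.0872, θ₂ = 1.3087, θ₃ = 0.0872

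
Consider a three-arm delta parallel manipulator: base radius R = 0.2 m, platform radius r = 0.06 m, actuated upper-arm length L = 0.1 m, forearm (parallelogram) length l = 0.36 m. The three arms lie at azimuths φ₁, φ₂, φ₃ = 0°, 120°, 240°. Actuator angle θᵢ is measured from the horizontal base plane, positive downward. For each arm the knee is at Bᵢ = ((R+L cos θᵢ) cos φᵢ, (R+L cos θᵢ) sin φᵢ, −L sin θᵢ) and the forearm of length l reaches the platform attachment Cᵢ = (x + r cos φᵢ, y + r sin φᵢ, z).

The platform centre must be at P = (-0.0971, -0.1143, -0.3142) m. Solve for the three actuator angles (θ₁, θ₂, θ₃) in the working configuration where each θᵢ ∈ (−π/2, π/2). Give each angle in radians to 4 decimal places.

φ1=0.0° → target in arm frame (-0.0971, -0.1143)
  e−x'=0.2371;  (l²−L²−(e−x')²−y'²−z²)/2L = -0.2420
  γ=atan2(-0.3142,0.2371)=-0.9243;  ψ=arccos(-0.6148)=2.2330;  θ1=γ+ψ≈1.3086
φ2=120.0° → target in arm frame (-0.0504, 0.1412)
  A cos θ + B sin θ = C:  0.1904·cos θ + -0.3142·sin θ = -0.1767
  θ2 = atan2(B,A) + arccos(C/0.3674) = 1.0466
rotate P by −φ3: (0.1475, -0.0269, -0.3142)
  A cos θ + B sin θ = C:  -0.0075·cos θ + -0.3142·sin θ = 0.1005
  θ3 = atan2(B,A) + arccos(C/0.3143) = -0.3494

θ₁ = 1.3086, θ₂ = 1.0466, θ₃ = -0.3494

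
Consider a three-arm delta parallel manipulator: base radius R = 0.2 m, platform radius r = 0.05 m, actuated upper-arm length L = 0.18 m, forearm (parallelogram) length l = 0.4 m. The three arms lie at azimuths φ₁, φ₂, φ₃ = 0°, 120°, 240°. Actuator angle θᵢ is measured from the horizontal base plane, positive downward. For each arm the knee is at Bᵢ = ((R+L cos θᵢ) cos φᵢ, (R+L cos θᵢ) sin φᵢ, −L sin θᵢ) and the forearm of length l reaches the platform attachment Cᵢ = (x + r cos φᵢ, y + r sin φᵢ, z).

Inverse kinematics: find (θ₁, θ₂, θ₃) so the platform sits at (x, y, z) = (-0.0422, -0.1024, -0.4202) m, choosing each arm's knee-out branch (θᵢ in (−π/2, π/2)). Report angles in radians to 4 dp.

arm 1 (φ=0.0°): x'=-0.0422, y'=-0.1024
  A cos θ + B sin θ = C:  0.1922·cos θ + -0.4202·sin θ = -0.2678
  √(A²+B²)=0.4621;  θ1 = -1.1418+2.1889 ≈ 1.0471
φ2=120.0° → target in arm frame (-0.0676, 0.0877)
  e−x'=0.2176;  (l²−L²−(e−x')²−y'²−z²)/2L = -0.2889
  θ2 = atan2(B,A) + arccos(C/0.4732) = 1.1346
arm 3 (φ=240.0°): x'=0.1098, y'=0.0147
  e−x'=0.0402;  (l²−L²−(e−x')²−y'²−z²)/2L = -0.1411
  γ=atan2(-0.4202,0.0402)=-1.4754;  ψ=arccos(-0.3343)=1.9117;  θ3=γ+ψ≈0.4363

θ₁ = 1.0471, θ₂ = 1.1346, θ₃ = 0.4363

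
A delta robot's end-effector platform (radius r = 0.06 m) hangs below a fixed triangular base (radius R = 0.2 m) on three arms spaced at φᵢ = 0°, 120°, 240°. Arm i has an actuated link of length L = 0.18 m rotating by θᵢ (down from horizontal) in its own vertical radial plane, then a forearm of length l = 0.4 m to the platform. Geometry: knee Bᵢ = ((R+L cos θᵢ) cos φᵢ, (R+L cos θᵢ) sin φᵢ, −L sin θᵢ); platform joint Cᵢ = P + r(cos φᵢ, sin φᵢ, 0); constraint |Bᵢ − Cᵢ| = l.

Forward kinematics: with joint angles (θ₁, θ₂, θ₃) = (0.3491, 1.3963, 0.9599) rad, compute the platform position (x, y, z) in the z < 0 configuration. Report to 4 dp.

S1 = (0.3091·cos0.0°, 0.3091·sin0.0°, -0.0616) = (0.3091, 0.0000, -0.0616)
φ2=120.0°: virtual centre (-0.0856, 0.1483, -0.1773), radius l
arm 3 at φ=240.0°: (R−r)+L cos θ3 = 0.2432;  S3 = (-0.1216, -0.2107, -0.1474)
subtract pairs → two planes through P
linear system: -0.7895x+0.2966y = -0.0386−-0.2314z; -0.8615x+-0.4213y = -0.0185−-0.1717z
det = 0.5882;  x = 0.0370+-0.2524z,  y = -0.0318+0.1084z
sphere 1 gives Az²+Bz+C=0 with A=1.0754, B=0.2536, C=-0.0811;  B²−4AC=0.4133;  roots -0.4168, 0.1810;  negative root z = -0.4168
x = 0.1421, y = -0.0770

(0.1421, -0.0770, -0.4168)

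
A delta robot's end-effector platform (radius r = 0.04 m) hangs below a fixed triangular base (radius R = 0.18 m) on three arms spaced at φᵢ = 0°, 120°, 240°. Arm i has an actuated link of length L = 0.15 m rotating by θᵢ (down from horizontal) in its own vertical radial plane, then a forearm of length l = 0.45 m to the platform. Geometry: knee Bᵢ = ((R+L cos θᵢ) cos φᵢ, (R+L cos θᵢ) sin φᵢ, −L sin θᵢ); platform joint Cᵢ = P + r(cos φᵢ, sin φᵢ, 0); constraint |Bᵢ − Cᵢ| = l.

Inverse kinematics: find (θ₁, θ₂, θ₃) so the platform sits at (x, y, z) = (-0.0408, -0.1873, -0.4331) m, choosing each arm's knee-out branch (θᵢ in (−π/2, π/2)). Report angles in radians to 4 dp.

θ₁ = 0.9601, θ₂ = 1.3090, θ₃ = 0.0001

rotate P by −φ1: (-0.0408, -0.1873, -0.4331)
  A cos θ + B sin θ = C:  0.1808·cos θ + -0.4331·sin θ = -0.2512
  γ=atan2(-0.4331,0.1808)=-1.1753;  ψ=arccos(-0.5351)=2.1355;  θ1=γ+ψ≈0.9601
rotate P by −φ2: (-0.1418, 0.1290, -0.4331)
  A cos θ + B sin θ = C:  0.2818·cos θ + -0.4331·sin θ = -0.3454
  γ=atan2(-0.4331,0.2818)=-0.9939;  ψ=arccos(-0.6685)=2.3030;  θ2=γ+ψ≈1.3090
arm 3 (φ=240.0°): x'=0.1826, y'=0.0583
  A cos θ + B sin θ = C:  -0.0426·cos θ + -0.4331·sin θ = -0.0426
  γ=atan2(-0.4331,-0.0426)=-1.6689;  ψ=arccos(-0.0980)=1.6689;  θ3=γ+ψ≈0.0001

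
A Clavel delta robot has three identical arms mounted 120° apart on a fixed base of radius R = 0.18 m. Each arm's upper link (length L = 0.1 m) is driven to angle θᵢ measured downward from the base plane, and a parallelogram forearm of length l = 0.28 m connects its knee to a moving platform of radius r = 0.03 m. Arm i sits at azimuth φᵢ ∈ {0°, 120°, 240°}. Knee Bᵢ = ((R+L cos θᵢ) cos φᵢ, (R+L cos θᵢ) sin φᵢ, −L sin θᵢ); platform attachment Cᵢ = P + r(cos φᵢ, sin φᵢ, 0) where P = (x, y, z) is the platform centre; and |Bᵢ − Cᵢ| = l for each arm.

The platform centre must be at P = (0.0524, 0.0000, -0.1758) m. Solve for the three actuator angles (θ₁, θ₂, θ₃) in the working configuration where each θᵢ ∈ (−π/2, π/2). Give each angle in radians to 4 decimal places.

θ₁ = -0.2623, θ₂ = 0.6983, θ₃ = 0.6983

arm 1 (φ=0.0°): x'=0.0524, y'=0.0000
  A=0.0976, B=-0.1758, C=(l²−L²−A²−y'²−z²)/(2L)=0.1398
  γ=atan2(-0.1758,0.0976)=-1.0640;  ψ=arccos(0.6955)=0.8017;  θ1=γ+ψ≈-0.2623
arm 2 (φ=120.0°): x'=-0.0262, y'=-0.0454
  e−x'=0.1762;  (l²−L²−(e−x')²−y'²−z²)/2L = 0.0219
  θ2 = atan2(B,A) + arccos(C/0.2489) = 0.6983
arm 3 (φ=240.0°): x'=-0.0262, y'=0.0454
  A cos θ + B sin θ = C:  0.1762·cos θ + -0.1758·sin θ = 0.0219
  θ3 = atan2(B,A) + arccos(C/0.2489) = 0.6983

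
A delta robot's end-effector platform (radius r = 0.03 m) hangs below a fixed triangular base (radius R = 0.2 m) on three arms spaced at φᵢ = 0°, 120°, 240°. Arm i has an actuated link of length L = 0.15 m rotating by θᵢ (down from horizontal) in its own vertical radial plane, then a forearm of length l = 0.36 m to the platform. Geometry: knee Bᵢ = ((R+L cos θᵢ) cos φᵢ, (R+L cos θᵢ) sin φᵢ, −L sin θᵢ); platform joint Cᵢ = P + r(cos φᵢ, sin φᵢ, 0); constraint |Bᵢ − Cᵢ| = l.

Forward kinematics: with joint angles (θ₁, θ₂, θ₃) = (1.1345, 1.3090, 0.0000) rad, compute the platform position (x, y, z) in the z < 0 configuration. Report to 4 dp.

(-0.0510, -0.1337, -0.3117)

arm 1 at φ=0.0°: ρ1 = 0.2334;  S1 = (0.2334, 0.0000, -0.1359)
S2 = (0.2088·cos120.0°, 0.2088·sin120.0°, -0.1449) = (-0.1044, 0.1808, -0.1449)
arm 3 at φ=240.0°: ρ3 = 0.3200;  S3 = (-0.1600, -0.2771, 0.0000)
|S₂|²−|S₁|² = -0.0084;  |S₃|²−|S₁|² = 0.0294
plane₁₂: -0.6756x+0.3617y+-0.0179z = -0.0084
det = 0.6590;  x = -0.0091+0.1342z,  y = -0.0402+0.3001z
sphere 1 gives Az²+Bz+C=0 with A=1.1081, B=0.1827, C=-0.0507;  B²−4AC=0.2580;  roots -0.3117, 0.1468;  negative root z = -0.3117
x = -0.0510, y = -0.1337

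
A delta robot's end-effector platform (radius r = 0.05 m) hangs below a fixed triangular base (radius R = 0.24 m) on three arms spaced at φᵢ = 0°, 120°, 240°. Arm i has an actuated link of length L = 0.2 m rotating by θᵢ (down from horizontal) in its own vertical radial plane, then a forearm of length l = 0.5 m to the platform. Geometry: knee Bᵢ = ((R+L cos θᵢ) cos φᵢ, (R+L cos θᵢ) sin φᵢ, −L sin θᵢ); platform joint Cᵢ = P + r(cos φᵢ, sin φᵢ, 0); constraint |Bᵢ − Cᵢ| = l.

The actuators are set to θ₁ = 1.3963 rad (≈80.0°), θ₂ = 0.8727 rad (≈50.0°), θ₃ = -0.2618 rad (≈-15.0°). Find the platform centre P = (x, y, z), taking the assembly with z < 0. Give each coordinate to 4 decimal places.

(-0.2006, -0.1490, -0.4135)

φ1=0.0°: virtual centre (0.2247, 0.0000, -0.1970), radius l
arm 2 at φ=120.0°: (R−r)+L cos θ2 = 0.3186;  S2 = (-0.1593, 0.2759, -0.1532)
arm 3 at φ=240.0°: (R−r)+L cos θ3 = 0.3832;  S3 = (-0.1916, -0.3318, 0.0518)
subtract pairs → two planes through P
[-0.7680 0.5517 0.0875]·P = 0.0357;  [-0.8326 -0.6637 0.4975]·P = 0.0602
Cramer: x(z) = -0.0587+0.3431z;  y(z) = -0.0171+0.3190z
sphere 1 gives Az²+Bz+C=0 with A=1.2195, B=0.1885, C=-0.1306;  B²−4AC=0.6725;  roots -0.4135, 0.2589;  negative root z = -0.4135
x = -0.2006, y = -0.1490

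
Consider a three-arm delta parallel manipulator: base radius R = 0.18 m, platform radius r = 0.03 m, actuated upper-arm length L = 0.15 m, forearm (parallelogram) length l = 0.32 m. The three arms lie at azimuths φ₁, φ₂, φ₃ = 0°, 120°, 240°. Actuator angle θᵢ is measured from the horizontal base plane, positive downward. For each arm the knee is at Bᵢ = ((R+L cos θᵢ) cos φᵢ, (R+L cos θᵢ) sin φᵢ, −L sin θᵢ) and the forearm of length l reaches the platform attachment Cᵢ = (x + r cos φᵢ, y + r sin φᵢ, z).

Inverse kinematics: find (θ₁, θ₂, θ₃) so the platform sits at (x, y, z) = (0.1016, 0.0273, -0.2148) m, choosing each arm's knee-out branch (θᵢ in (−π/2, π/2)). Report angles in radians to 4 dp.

arm 1 (φ=0.0°): x'=0.1016, y'=0.0273
  A=0.0484, B=-0.2148, C=(l²−L²−A²−y'²−z²)/(2L)=0.1022
  θ1 = atan2(B,A) + arccos(C/0.2202) = -0.2613
φ2=120.0° → target in arm frame (-0.0272, -0.1016)
  e−x'=0.1772;  (l²−L²−(e−x')²−y'²−z²)/2L = -0.0265
  γ=atan2(-0.2148,0.1772)=-0.8811;  ψ=arccos(-0.0952)=1.6662;  θ2=γ+ψ≈0.7850
rotate P by −φ3: (-0.0744, 0.0743, -0.2148)
  A cos θ + B sin θ = C:  0.2244·cos θ + -0.2148·sin θ = -0.0738
  θ3 = atan2(B,A) + arccos(C/0.3107) = 1.0472

θ₁ = -0.2613, θ₂ = 0.7850, θ₃ = 1.0472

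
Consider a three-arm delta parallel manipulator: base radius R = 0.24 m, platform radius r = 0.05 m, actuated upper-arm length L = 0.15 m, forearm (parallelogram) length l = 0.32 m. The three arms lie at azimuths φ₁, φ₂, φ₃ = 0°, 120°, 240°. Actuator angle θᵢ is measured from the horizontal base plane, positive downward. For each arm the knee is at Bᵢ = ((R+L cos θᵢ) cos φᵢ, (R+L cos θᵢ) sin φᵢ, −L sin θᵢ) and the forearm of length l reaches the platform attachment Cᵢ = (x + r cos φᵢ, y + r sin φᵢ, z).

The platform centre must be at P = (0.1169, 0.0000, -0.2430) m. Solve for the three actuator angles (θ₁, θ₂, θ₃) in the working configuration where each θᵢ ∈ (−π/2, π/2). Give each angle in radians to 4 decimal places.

θ₁ = 0.0871, θ₂ = 1.3090, θ₃ = 1.3090

φ1=0.0° → target in arm frame (0.1169, 0.0000)
  e−x'=0.0731;  (l²−L²−(e−x')²−y'²−z²)/2L = 0.0517
  θ1 = atan2(B,A) + arccos(C/0.2538) = 0.0871
rotate P by −φ2: (-0.0584, -0.1012, -0.2430)
  A=0.2484, B=-0.2430, C=(l²−L²−A²−y'²−z²)/(2L)=-0.1704
  θ2 = atan2(B,A) + arccos(C/0.3475) = 1.3090
rotate P by −φ3: (-0.0585, 0.1012, -0.2430)
  A cos θ + B sin θ = C:  0.2485·cos θ + -0.2430·sin θ = -0.1704
  γ=atan2(-0.2430,0.2485)=-0.7743;  ψ=arccos(-0.4904)=2.0833;  θ3=γ+ψ≈1.3090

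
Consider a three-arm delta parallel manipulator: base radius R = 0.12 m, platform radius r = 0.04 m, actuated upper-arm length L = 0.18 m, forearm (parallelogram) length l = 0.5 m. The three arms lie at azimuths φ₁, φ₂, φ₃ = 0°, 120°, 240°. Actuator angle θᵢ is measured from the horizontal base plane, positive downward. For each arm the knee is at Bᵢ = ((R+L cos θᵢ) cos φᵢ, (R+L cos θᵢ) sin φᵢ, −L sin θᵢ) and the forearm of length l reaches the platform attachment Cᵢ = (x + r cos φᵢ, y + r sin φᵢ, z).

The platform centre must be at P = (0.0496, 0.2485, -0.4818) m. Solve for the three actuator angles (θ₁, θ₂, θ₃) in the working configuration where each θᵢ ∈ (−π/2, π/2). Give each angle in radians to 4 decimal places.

arm 1 (φ=0.0°): x'=0.0496, y'=0.2485
  A cos θ + B sin θ = C:  0.0304·cos θ + -0.4818·sin θ = -0.2145
  √(A²+B²)=0.4828;  θ1 = -1.5078+2.0311 ≈ 0.5234
φ2=120.0° → target in arm frame (0.1904, -0.1672)
  A cos θ + B sin θ = C:  -0.1104·cos θ + -0.4818·sin θ = -0.1519
  θ2 = atan2(B,A) + arccos(C/0.4943) = 0.0871
arm 3 (φ=240.0°): x'=-0.2400, y'=-0.0813
  A=0.3200, B=-0.4818, C=(l²−L²−A²−y'²−z²)/(2L)=-0.3432
  √(A²+B²)=0.5784;  θ3 = -0.9845+2.2060 ≈ 1.2215

θ₁ = 0.5234, θ₂ = 0.0871, θ₃ = 1.2215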